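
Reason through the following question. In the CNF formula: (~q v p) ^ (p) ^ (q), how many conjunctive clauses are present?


A CNF formula is a conjunction of clauses.
Clauses are separated by ^.
Counting the conjuncts: 3 clauses.

3


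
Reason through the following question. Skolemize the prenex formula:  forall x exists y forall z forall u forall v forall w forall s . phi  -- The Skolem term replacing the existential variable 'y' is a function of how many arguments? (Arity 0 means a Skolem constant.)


Quantifier prefix: forall x exists y forall z forall u forall v forall w forall s
'y' is existentially quantified at position 2.
Universal variables preceding it: x
Skolem function arity = 1

1


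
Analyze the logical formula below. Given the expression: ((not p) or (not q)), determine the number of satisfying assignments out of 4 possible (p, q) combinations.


Check all 4 assignments:
p=0, q=0: 1
p=0, q=1: 1
p=1, q=0: 1
p=1, q=1: 0
Count of True = 3

3


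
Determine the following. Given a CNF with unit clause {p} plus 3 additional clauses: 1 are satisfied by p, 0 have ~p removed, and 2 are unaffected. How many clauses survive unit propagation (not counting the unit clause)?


Satisfied (removed): 1
Shortened (remain): 0
Unchanged (remain): 2
Remaining = 0 + 2 = 2

2


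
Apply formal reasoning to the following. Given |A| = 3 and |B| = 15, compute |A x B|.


The Cartesian product A x B contains all ordered pairs (a, b).
|A x B| = |A| * |B| = 3 * 15 = 45

45


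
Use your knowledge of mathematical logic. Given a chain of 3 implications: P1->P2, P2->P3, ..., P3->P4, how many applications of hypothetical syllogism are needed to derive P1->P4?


With 3 implications in a chain connecting 4 propositions:
P1->P2, P2->P3, ..., P3->P4
Steps needed = (number of implications) - 1 = 3 - 1 = 2

2


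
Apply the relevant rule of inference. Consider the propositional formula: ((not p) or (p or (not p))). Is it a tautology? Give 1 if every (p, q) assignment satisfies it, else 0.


Check all 4 assignments:
p=0, q=0: 1
p=0, q=1: 1
p=1, q=0: 1
p=1, q=1: 1
Satisfying count = 4/4.
Tautology iff count = 4: yes.

1


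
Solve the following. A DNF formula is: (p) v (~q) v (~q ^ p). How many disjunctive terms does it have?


A DNF formula is a disjunction of terms (conjunctions).
Terms are separated by v.
Counting the disjuncts: 3 terms.

3


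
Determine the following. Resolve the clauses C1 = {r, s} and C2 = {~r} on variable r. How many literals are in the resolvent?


Remove r from C1 and ~r from C2.
C1 remainder: {s}
C2 remainder: {}
Union (resolvent): {s}
Resolvent has 1 literal(s).

1


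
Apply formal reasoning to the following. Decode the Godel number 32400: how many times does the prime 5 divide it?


Factorize 32400 by dividing by 5 repeatedly.
Division steps: 5 divides 32400 exactly 2 time(s).
Exponent of 5 = 2

2


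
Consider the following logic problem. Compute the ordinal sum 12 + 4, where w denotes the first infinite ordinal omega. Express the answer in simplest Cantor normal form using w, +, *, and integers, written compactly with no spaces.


Compute 12 + 4.
Ordinal + is associative but NOT commutative; for finite n>0, n + w = w but w + n stays w+n.
Both operands finite; ordinal + agrees with natural +: 12 + 4 = 16.
Result = 16

16


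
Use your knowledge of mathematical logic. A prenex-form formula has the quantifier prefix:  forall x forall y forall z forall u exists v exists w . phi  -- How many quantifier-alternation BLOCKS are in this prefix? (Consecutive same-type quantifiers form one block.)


Quantifier-type sequence: A A A A E E  (A=forall, E=exists)
Group into maximal same-type runs:
  Ax4 | Ex2
Number of blocks = 2

2


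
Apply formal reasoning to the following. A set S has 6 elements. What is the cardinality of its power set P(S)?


The power set of a set with n elements has 2^n elements.
|P(S)| = 2^6 = 64

64


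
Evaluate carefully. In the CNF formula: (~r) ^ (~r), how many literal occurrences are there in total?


Counting literals in each clause:
Clause 1: 1 literal(s)
Clause 2: 1 literal(s)
Total = 2

2


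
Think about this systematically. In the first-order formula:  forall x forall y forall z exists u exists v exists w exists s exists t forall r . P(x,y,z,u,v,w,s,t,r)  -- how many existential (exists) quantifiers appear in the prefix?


Quantifier prefix: forall x forall y forall z exists u exists v exists w exists s exists t forall r
Mark each quantifier type:
  U U U E E E E E U
Universal count = 4, Existential count = 5
Asked for existential (exists) quantifiers: 5

5


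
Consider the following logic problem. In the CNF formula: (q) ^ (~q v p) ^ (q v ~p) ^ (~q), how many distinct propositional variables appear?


Identify each variable that appears in the formula.
Variables found: p, q
Count = 2

2


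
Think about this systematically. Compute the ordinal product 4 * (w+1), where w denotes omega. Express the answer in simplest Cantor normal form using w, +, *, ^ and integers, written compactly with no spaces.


Compute 4 * (w+1).
Ordinal * is associative and left-distributive over +, but NOT commutative; for finite n>1, n*w = w but w*n stays w*n.
By left-distributivity: 4 * (w+1) = 4*w + 4*1 = w + 4 = w+4.
Result = w+4

w+4


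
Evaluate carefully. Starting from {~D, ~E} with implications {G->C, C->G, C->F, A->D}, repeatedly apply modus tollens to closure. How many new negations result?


Initial negated facts: {~D, ~E}
Apply modus tollens to closure:
  ~D and A->D  =>  ~A
Final negated: {~A, ~D, ~E}
New negations: {~A}
Count = 1

1


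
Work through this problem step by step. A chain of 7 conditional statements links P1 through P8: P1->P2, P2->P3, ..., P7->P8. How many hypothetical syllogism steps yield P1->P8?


With 7 implications in a chain connecting 8 propositions:
P1->P2, P2->P3, ..., P7->P8
Steps needed = (number of implications) - 1 = 7 - 1 = 6

6


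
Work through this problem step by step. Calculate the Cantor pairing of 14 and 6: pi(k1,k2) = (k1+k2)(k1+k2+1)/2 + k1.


k1 + k2 = 20
(k1+k2)(k1+k2+1)/2 = 20 * 21 / 2 = 210
pi = 210 + 14 = 224

224


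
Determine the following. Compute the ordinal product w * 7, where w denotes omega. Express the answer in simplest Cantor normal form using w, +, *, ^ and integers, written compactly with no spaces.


Compute w * 7.
Ordinal * is associative and left-distributive over +, but NOT commutative; for finite n>1, n*w = w but w*n stays w*n.
w * 7 means 7 copies of w concatenated: w*7.
Result = w*7

w*7


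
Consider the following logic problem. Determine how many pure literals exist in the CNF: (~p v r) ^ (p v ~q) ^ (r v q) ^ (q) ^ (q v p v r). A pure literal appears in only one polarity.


Check each variable for pure literal status:
p: mixed (not pure)
q: mixed (not pure)
r: pure positive
Pure literal count = 1

1


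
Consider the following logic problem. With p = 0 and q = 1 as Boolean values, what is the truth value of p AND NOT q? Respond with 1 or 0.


p = 0, q = 1
Operation: p AND NOT q
Evaluate: 0 AND NOT 1 = 0

0


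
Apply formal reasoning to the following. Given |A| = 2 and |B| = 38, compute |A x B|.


The Cartesian product A x B contains all ordered pairs (a, b).
|A x B| = |A| * |B| = 2 * 38 = 76

76


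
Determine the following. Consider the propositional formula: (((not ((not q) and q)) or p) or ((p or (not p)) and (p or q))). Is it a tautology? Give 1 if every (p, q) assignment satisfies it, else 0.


Check all 4 assignments:
p=0, q=0: 1
p=0, q=1: 1
p=1, q=0: 1
p=1, q=1: 1
Satisfying count = 4/4.
Tautology iff count = 4: yes.

1


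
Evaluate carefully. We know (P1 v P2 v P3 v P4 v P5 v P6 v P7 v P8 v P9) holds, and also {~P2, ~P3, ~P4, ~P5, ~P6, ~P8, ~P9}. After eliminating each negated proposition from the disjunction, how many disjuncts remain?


Original disjuncts (9): P1, P2, P3, P4, P5, P6, P7, P8, P9
Negated (eliminate): ~P2, ~P3, ~P4, ~P5, ~P6, ~P8, ~P9
Remaining disjuncts: P1, P7
Count = 9 - 7 = 2

2


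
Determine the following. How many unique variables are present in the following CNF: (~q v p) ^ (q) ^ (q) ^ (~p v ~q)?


Identify each variable that appears in the formula.
Variables found: p, q
Count = 2

2


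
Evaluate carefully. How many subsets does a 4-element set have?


The power set of a set with n elements has 2^n elements.
|P(S)| = 2^4 = 16

16


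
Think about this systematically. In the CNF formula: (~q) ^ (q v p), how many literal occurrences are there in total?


Counting literals in each clause:
Clause 1: 1 literal(s)
Clause 2: 2 literal(s)
Total = 3

3


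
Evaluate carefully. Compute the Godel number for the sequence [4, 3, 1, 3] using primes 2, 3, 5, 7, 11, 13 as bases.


Encode each element as an exponent of the corresponding prime:
  2^4 = 16
  3^3 = 27
  5^1 = 5
  7^3 = 343
Product = 16 * 27 * 5 * 343 = 740880

740880


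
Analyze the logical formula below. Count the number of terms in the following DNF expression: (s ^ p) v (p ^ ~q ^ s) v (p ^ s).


A DNF formula is a disjunction of terms (conjunctions).
Terms are separated by v.
Counting the disjuncts: 3 terms.

3


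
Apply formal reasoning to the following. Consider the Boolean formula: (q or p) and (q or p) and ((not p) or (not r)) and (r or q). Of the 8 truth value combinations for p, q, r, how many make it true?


Evaluate all 8 assignments for p, q, r:
p=0, q=0, r=0: 0
p=0, q=0, r=1: 0
p=0, q=1, r=0: 1
p=0, q=1, r=1: 1
p=1, q=0, r=0: 0
p=1, q=0, r=1: 0
p=1, q=1, r=0: 1
p=1, q=1, r=1: 0
Satisfying count = 3

3


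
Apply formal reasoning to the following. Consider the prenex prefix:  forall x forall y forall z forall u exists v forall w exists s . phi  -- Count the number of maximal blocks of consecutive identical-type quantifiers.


Quantifier-type sequence: A A A A E A E  (A=forall, E=exists)
Group into maximal same-type runs:
  Ax4 | Ex1 | Ax1 | Ex1
Number of blocks = 4

4


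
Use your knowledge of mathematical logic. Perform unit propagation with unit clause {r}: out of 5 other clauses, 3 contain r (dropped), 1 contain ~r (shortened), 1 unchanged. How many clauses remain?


Satisfied (removed): 3
Shortened (remain): 1
Unchanged (remain): 1
Remaining = 1 + 1 = 2

2


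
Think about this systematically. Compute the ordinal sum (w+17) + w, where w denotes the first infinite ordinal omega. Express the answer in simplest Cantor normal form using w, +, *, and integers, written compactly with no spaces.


Compute (w+17) + w.
Ordinal + is associative but NOT commutative; for finite n>0, n + w = w but w + n stays w+n.
(w+17) + w = w + (17+w) = w + w = w*2 (the finite tail 17 is absorbed by the right w).
Result = w*2

w*2


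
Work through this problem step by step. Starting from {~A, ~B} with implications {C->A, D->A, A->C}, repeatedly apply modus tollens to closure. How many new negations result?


Initial negated facts: {~A, ~B}
Apply modus tollens to closure:
  ~A and C->A  =>  ~C
  ~A and D->A  =>  ~D
Final negated: {~A, ~B, ~C, ~D}
New negations: {~C, ~D}
Count = 2

2


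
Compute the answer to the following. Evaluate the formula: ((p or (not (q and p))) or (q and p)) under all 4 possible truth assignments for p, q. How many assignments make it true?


Check all 4 assignments:
p=0, q=0: 1
p=0, q=1: 1
p=1, q=0: 1
p=1, q=1: 1
Count of True = 4

4


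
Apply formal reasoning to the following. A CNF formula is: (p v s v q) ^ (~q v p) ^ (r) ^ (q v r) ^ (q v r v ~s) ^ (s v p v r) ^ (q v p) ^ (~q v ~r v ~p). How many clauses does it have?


A CNF formula is a conjunction of clauses.
Clauses are separated by ^.
Counting the conjuncts: 8 clauses.

8


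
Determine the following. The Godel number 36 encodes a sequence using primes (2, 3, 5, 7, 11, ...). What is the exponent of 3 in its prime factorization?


Factorize 36 by dividing by 3 repeatedly.
Division steps: 3 divides 36 exactly 2 time(s).
Exponent of 3 = 2

2


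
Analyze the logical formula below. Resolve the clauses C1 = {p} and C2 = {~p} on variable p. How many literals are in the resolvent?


Remove p from C1 and ~p from C2.
C1 remainder: {}
C2 remainder: {}
Union (resolvent): {} (empty clause)
Resolvent has 0 literal(s).

0


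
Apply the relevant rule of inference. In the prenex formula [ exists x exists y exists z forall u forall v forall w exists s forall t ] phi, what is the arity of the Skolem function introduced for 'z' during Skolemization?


Quantifier prefix: exists x exists y exists z forall u forall v forall w exists s forall t
'z' is existentially quantified at position 3.
No universal quantifiers precede it.
Skolem function arity = 0 (a Skolem constant)

0


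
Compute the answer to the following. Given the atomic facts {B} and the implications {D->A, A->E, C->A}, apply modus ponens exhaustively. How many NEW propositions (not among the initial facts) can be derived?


Initial facts: {B}
Apply modus ponens to closure:
  (no implication fires)
Final known: {B}
New propositions: {(none)}
Count = 0

0


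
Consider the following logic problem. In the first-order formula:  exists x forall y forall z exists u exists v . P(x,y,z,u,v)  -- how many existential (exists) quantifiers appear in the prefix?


Quantifier prefix: exists x forall y forall z exists u exists v
Mark each quantifier type:
  E U U E E
Universal count = 2, Existential count = 3
Asked for existential (exists) quantifiers: 3

3


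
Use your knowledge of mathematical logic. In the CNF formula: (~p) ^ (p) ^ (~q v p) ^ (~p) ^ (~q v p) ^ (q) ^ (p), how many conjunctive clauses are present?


A CNF formula is a conjunction of clauses.
Clauses are separated by ^.
Counting the conjuncts: 7 clauses.

7


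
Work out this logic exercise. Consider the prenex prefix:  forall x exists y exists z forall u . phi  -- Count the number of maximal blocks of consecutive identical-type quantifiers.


Quantifier-type sequence: A E E A  (A=forall, E=exists)
Group into maximal same-type runs:
  Ax1 | Ex2 | Ax1
Number of blocks = 3

3


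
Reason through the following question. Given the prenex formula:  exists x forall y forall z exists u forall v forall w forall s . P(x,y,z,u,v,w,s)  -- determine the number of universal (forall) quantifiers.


Quantifier prefix: exists x forall y forall z exists u forall v forall w forall s
Mark each quantifier type:
  E U U E U U U
Universal count = 5, Existential count = 2
Asked for universal (forall) quantifiers: 5

5


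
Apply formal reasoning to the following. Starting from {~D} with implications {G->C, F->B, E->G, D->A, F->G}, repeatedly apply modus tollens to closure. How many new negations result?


Initial negated facts: {~D}
Apply modus tollens to closure:
  (no implication fires)
Final negated: {~D}
New negations: {(none)}
Count = 0

0


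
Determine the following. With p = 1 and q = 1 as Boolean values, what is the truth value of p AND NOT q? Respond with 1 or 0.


p = 1, q = 1
Operation: p AND NOT q
Evaluate: 1 AND NOT 1 = 0

0


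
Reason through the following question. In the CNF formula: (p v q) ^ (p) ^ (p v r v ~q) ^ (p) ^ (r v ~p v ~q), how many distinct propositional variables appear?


Identify each variable that appears in the formula.
Variables found: p, q, r
Count = 3

3


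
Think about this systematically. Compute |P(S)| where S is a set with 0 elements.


The power set of a set with n elements has 2^n elements.
|P(S)| = 2^0 = 1

1


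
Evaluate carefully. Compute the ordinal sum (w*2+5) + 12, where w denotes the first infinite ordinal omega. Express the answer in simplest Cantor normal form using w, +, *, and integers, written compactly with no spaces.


Compute (w*2+5) + 12.
Ordinal + is associative but NOT commutative; for finite n>0, n + w = w but w + n stays w+n.
By associativity: (w*2+5) + 12 = w*2 + (5+12) = w*2+17.
Result = w*2+17

w*2+17


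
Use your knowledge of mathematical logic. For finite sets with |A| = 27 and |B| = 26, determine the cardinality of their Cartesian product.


The Cartesian product A x B contains all ordered pairs (a, b).
|A x B| = |A| * |B| = 27 * 26 = 702

702


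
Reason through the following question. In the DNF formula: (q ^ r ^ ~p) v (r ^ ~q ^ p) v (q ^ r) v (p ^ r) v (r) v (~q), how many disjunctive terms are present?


A DNF formula is a disjunction of terms (conjunctions).
Terms are separated by v.
Counting the disjuncts: 6 terms.

6


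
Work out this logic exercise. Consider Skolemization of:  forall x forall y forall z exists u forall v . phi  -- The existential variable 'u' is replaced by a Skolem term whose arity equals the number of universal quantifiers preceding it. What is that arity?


Quantifier prefix: forall x forall y forall z exists u forall v
'u' is existentially quantified at position 4.
Universal variables preceding it: x, y, z
Skolem function arity = 3

3


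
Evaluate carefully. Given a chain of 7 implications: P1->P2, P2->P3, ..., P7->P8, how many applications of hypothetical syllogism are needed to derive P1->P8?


With 7 implications in a chain connecting 8 propositions:
P1->P2, P2->P3, ..., P7->P8
Steps needed = (number of implications) - 1 = 7 - 1 = 6

6


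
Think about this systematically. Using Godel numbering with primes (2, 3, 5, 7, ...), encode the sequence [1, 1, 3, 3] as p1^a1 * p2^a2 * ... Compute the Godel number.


Encode each element as an exponent of the corresponding prime:
  2^1 = 2
  3^1 = 3
  5^3 = 125
  7^3 = 343
Product = 2 * 3 * 125 * 343 = 257250

257250


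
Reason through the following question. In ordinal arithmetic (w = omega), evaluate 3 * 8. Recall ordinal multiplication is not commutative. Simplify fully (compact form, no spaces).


Compute 3 * 8.
Ordinal * is associative and left-distributive over +, but NOT commutative; for finite n>1, n*w = w but w*n stays w*n.
Both finite; ordinal * agrees with natural *: 3 * 8 = 24.
Result = 24

24


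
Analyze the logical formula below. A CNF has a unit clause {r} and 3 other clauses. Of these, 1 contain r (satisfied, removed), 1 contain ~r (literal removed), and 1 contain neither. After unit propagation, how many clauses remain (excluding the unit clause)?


Satisfied (removed): 1
Shortened (remain): 1
Unchanged (remain): 1
Remaining = 1 + 1 = 2

2


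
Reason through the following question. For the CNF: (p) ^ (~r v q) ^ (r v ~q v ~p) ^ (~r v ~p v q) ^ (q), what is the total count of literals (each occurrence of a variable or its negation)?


Counting literals in each clause:
Clause 1: 1 literal(s)
Clause 2: 2 literal(s)
Clause 3: 3 literal(s)
Clause 4: 3 literal(s)
Clause 5: 1 literal(s)
Total = 10

10


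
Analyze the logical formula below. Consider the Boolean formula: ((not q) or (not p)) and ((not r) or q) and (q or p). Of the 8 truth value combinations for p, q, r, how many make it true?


Evaluate all 8 assignments for p, q, r:
p=0, q=0, r=0: 0
p=0, q=0, r=1: 0
p=0, q=1, r=0: 1
p=0, q=1, r=1: 1
p=1, q=0, r=0: 1
p=1, q=0, r=1: 0
p=1, q=1, r=0: 0
p=1, q=1, r=1: 0
Satisfying count = 3

3


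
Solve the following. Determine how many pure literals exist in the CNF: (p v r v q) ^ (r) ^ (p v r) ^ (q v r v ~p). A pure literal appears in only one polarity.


Check each variable for pure literal status:
p: mixed (not pure)
q: pure positive
r: pure positive
Pure literal count = 2

2


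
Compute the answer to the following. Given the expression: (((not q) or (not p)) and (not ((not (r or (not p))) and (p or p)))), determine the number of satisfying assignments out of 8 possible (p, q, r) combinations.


Check all 8 assignments:
p=0, q=0, r=0: 1
p=0, q=0, r=1: 1
p=0, q=1, r=0: 1
p=0, q=1, r=1: 1
p=1, q=0, r=0: 0
p=1, q=0, r=1: 1
p=1, q=1, r=0: 0
p=1, q=1, r=1: 0
Count of True = 5

5


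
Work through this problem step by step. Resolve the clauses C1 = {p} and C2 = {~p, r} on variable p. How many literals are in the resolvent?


Remove p from C1 and ~p from C2.
C1 remainder: {}
C2 remainder: {r}
Union (resolvent): {r}
Resolvent has 1 literal(s).

1


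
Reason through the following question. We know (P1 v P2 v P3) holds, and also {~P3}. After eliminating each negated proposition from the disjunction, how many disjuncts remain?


Original disjuncts (3): P1, P2, P3
Negated (eliminate): ~P3
Remaining disjuncts: P1, P2
Count = 3 - 1 = 2

2


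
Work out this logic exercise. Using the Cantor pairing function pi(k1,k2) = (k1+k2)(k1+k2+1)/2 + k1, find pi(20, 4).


k1 + k2 = 24
(k1+k2)(k1+k2+1)/2 = 24 * 25 / 2 = 300
pi = 300 + 20 = 320

320


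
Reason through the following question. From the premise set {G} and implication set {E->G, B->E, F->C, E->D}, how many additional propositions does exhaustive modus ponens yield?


Initial facts: {G}
Apply modus ponens to closure:
  (no implication fires)
Final known: {G}
New propositions: {(none)}
Count = 0

0


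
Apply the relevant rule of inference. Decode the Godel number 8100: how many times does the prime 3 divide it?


Factorize 8100 by dividing by 3 repeatedly.
Division steps: 3 divides 8100 exactly 4 time(s).
Exponent of 3 = 4

4


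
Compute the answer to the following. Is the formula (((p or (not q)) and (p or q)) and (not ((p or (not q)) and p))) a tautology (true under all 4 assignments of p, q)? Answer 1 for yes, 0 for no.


Check all 4 assignments:
p=0, q=0: 0
p=0, q=1: 0
p=1, q=0: 0
p=1, q=1: 0
Satisfying count = 0/4.
Tautology iff count = 4: no.

0


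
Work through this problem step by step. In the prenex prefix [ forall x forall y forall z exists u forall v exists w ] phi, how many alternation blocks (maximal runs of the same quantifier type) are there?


Quantifier-type sequence: A A A E A E  (A=forall, E=exists)
Group into maximal same-type runs:
  Ax3 | Ex1 | Ax1 | Ex1
Number of blocks = 4

4


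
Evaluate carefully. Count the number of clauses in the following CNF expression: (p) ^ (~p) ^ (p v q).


A CNF formula is a conjunction of clauses.
Clauses are separated by ^.
Counting the conjuncts: 3 clauses.

3


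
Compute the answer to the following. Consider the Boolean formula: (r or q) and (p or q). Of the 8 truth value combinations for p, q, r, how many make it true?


Evaluate all 8 assignments for p, q, r:
p=0, q=0, r=0: 0
p=0, q=0, r=1: 0
p=0, q=1, r=0: 1
p=0, q=1, r=1: 1
p=1, q=0, r=0: 0
p=1, q=0, r=1: 1
p=1, q=1, r=0: 1
p=1, q=1, r=1: 1
Satisfying count = 5

5


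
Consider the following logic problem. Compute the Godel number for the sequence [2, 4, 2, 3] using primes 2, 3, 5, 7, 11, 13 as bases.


Encode each element as an exponent of the corresponding prime:
  2^2 = 4
  3^4 = 81
  5^2 = 25
  7^3 = 343
Product = 4 * 81 * 25 * 343 = 2778300

2778300


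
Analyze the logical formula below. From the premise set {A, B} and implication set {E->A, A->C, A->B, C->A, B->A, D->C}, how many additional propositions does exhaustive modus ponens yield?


Initial facts: {A, B}
Apply modus ponens to closure:
  A and A->C  =>  C
Final known: {A, B, C}
New propositions: {C}
Count = 1

1


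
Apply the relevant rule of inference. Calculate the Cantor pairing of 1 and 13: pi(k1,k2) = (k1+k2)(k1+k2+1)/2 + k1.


k1 + k2 = 14
(k1+k2)(k1+k2+1)/2 = 14 * 15 / 2 = 105
pi = 105 + 1 = 106

106


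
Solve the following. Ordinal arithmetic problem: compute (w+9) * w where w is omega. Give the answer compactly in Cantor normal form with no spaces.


Compute (w+9) * w.
Ordinal * is associative and left-distributive over +, but NOT commutative; for finite n>1, n*w = w but w*n stays w*n.
(w+9) * w = sup{(w+9)*k : k<w} = sup{w*k+9} = w^2 (the +9 tail is absorbed in the limit).
Result = w^2

w^2


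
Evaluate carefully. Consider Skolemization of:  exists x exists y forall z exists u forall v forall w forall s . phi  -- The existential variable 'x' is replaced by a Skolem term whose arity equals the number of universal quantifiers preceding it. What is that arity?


Quantifier prefix: exists x exists y forall z exists u forall v forall w forall s
'x' is existentially quantified at position 1.
No universal quantifiers precede it.
Skolem function arity = 0 (a Skolem constant)

0


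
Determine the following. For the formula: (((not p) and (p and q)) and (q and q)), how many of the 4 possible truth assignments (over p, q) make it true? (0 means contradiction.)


Check all 4 assignments:
p=0, q=0: 0
p=0, q=1: 0
p=1, q=0: 0
p=1, q=1: 0
Count of True = 0

0


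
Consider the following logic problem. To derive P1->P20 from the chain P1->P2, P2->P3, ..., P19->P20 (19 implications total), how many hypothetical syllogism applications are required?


With 19 implications in a chain connecting 20 propositions:
P1->P2, P2->P3, ..., P19->P20
Steps needed = (number of implications) - 1 = 19 - 1 = 18

18


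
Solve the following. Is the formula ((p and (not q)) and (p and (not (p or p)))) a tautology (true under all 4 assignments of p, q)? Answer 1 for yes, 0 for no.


Check all 4 assignments:
p=0, q=0: 0
p=0, q=1: 0
p=1, q=0: 0
p=1, q=1: 0
Satisfying count = 0/4.
Tautology iff count = 4: no.

0


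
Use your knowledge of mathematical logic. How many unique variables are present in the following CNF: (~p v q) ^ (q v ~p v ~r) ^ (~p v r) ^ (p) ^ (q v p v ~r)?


Identify each variable that appears in the formula.
Variables found: p, q, r
Count = 3

3


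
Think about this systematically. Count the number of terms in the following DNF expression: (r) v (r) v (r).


A DNF formula is a disjunction of terms (conjunctions).
Terms are separated by v.
Counting the disjuncts: 3 terms.

3


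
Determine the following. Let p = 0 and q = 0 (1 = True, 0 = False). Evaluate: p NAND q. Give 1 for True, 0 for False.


p = 0, q = 0
Operation: p NAND q
Evaluate: 0 NAND 0 = 1

1


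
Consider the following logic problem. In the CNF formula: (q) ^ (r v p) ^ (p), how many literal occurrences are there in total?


Counting literals in each clause:
Clause 1: 1 literal(s)
Clause 2: 2 literal(s)
Clause 3: 1 literal(s)
Total = 4

4


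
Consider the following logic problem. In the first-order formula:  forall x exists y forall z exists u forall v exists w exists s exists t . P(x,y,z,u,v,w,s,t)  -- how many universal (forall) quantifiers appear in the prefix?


Quantifier prefix: forall x exists y forall z exists u forall v exists w exists s exists t
Mark each quantifier type:
  U E U E U E E E
Universal count = 3, Existential count = 5
Asked for universal (forall) quantifiers: 3

3


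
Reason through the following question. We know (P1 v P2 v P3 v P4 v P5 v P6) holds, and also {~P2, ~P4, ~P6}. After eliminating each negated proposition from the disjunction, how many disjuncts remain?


Original disjuncts (6): P1, P2, P3, P4, P5, P6
Negated (eliminate): ~P2, ~P4, ~P6
Remaining disjuncts: P1, P3, P5
Count = 6 - 3 = 3

3


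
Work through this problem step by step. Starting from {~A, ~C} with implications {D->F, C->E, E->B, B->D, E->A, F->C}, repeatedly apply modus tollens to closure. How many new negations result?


Initial negated facts: {~A, ~C}
Apply modus tollens to closure:
  ~A and E->A  =>  ~E
  ~C and F->C  =>  ~F
  ~F and D->F  =>  ~D
  ~D and B->D  =>  ~B
Final negated: {~A, ~B, ~C, ~D, ~E, ~F}
New negations: {~B, ~D, ~E, ~F}
Count = 4

4


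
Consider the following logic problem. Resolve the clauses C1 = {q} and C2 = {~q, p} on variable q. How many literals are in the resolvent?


Remove q from C1 and ~q from C2.
C1 remainder: {}
C2 remainder: {p}
Union (resolvent): {p}
Resolvent has 1 literal(s).

1


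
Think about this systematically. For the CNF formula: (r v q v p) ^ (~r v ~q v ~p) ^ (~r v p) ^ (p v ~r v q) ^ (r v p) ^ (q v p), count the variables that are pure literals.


Check each variable for pure literal status:
p: mixed (not pure)
q: mixed (not pure)
r: mixed (not pure)
Pure literal count = 0

0


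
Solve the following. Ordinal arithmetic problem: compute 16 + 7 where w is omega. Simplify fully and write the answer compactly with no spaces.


Compute 16 + 7.
Ordinal + is associative but NOT commutative; for finite n>0, n + w = w but w + n stays w+n.
Both operands finite; ordinal + agrees with natural +: 16 + 7 = 23.
Result = 23

23


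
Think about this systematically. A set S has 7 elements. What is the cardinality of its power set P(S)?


The power set of a set with n elements has 2^n elements.
|P(S)| = 2^7 = 128

128


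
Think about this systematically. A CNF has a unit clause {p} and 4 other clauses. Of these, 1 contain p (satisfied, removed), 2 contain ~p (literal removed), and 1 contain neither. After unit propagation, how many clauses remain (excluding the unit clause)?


Satisfied (removed): 1
Shortened (remain): 2
Unchanged (remain): 1
Remaining = 2 + 1 = 3

3


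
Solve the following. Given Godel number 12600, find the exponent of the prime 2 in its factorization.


Factorize 12600 by dividing by 2 repeatedly.
Division steps: 2 divides 12600 exactly 3 time(s).
Exponent of 2 = 3

3


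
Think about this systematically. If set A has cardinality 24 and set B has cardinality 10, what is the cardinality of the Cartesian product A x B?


The Cartesian product A x B contains all ordered pairs (a, b).
|A x B| = |A| * |B| = 24 * 10 = 240

240


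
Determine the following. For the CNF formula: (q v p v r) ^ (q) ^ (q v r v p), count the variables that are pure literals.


Check each variable for pure literal status:
p: pure positive
q: pure positive
r: pure positive
Pure literal count = 3

3


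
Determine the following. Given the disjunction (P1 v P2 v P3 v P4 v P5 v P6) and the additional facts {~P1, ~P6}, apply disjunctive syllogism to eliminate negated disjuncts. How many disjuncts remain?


Original disjuncts (6): P1, P2, P3, P4, P5, P6
Negated (eliminate): ~P1, ~P6
Remaining disjuncts: P2, P3, P4, P5
Count = 6 - 2 = 4

4


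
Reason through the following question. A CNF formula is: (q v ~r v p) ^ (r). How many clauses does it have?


A CNF formula is a conjunction of clauses.
Clauses are separated by ^.
Counting the conjuncts: 2 clauses.

2


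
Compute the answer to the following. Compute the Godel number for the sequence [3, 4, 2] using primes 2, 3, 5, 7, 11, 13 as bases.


Encode each element as an exponent of the corresponding prime:
  2^3 = 8
  3^4 = 81
  5^2 = 25
Product = 8 * 81 * 25 = 16200

16200


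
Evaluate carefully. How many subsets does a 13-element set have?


The power set of a set with n elements has 2^n elements.
|P(S)| = 2^13 = 8192

8192


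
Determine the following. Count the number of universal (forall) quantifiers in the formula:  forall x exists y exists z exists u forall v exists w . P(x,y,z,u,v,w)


Quantifier prefix: forall x exists y exists z exists u forall v exists w
Mark each quantifier type:
  U E E E U E
Universal count = 2, Existential count = 4
Asked for universal (forall) quantifiers: 2

2


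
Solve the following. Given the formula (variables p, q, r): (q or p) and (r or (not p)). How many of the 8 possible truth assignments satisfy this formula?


Evaluate all 8 assignments for p, q, r:
p=0, q=0, r=0: 0
p=0, q=0, r=1: 0
p=0, q=1, r=0: 1
p=0, q=1, r=1: 1
p=1, q=0, r=0: 0
p=1, q=0, r=1: 1
p=1, q=1, r=0: 0
p=1, q=1, r=1: 1
Satisfying count = 4

4


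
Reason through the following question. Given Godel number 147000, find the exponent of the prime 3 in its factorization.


Factorize 147000 by dividing by 3 repeatedly.
Division steps: 3 divides 147000 exactly 1 time(s).
Exponent of 3 = 1

1


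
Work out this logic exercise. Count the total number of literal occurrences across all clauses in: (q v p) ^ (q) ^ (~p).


Counting literals in each clause:
Clause 1: 2 literal(s)
Clause 2: 1 literal(s)
Clause 3: 1 literal(s)
Total = 4

4


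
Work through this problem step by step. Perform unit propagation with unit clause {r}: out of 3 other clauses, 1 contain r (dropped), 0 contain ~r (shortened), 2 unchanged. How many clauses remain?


Satisfied (removed): 1
Shortened (remain): 0
Unchanged (remain): 2
Remaining = 0 + 2 = 2

2


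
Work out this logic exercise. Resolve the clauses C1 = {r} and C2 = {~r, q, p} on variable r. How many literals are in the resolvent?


Remove r from C1 and ~r from C2.
C1 remainder: {}
C2 remainder: {q, p}
Union (resolvent): {p, q}
Resolvent has 2 literal(s).

2


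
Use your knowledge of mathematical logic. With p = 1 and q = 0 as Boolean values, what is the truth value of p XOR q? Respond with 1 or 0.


p = 1, q = 0
Operation: p XOR q
Evaluate: 1 XOR 0 = 1

1


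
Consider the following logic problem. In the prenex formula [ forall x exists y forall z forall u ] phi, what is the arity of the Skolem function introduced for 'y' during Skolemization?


Quantifier prefix: forall x exists y forall z forall u
'y' is existentially quantified at position 2.
Universal variables preceding it: x
Skolem function arity = 1

1


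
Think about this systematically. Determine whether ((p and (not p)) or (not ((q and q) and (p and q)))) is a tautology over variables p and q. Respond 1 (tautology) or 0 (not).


Check all 4 assignments:
p=0, q=0: 1
p=0, q=1: 1
p=1, q=0: 1
p=1, q=1: 0
Satisfying count = 3/4.
Tautology iff count = 4: no.

0


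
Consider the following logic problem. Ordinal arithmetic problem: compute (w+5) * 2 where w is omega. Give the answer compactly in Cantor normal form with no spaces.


Compute (w+5) * 2.
Ordinal * is associative and left-distributive over +, but NOT commutative; for finite n>1, n*w = w but w*n stays w*n.
(w+5) * 2 = (w+5) repeated 2 times. Each intermediate +5 is absorbed by the following w; only the last survives: w*2+5.
Result = w*2+5

w*2+5


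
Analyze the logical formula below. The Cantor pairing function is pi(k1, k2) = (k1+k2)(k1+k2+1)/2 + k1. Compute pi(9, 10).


k1 + k2 = 19
(k1+k2)(k1+k2+1)/2 = 19 * 20 / 2 = 190
pi = 190 + 9 = 199

199


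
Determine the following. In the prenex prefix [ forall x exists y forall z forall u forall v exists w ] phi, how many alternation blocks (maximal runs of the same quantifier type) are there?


Quantifier-type sequence: A E A A A E  (A=forall, E=exists)
Group into maximal same-type runs:
  Ax1 | Ex1 | Ax3 | Ex1
Number of blocks = 4

4


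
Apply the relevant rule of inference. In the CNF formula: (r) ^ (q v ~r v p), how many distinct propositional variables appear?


Identify each variable that appears in the formula.
Variables found: p, q, r
Count = 3

3


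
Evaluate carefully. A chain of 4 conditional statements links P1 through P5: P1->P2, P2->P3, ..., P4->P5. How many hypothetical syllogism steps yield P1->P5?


With 4 implications in a chain connecting 5 propositions:
P1->P2, P2->P3, ..., P4->P5
Steps needed = (number of implications) - 1 = 4 - 1 = 3

3


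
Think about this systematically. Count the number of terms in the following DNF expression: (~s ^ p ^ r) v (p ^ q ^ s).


A DNF formula is a disjunction of terms (conjunctions).
Terms are separated by v.
Counting the disjuncts: 2 terms.

2


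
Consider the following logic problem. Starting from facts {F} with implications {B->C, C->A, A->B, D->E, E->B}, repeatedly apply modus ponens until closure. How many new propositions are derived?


Initial facts: {F}
Apply modus ponens to closure:
  (no implication fires)
Final known: {F}
New propositions: {(none)}
Count = 0

0


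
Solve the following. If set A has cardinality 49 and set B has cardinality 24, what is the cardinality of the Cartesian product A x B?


The Cartesian product A x B contains all ordered pairs (a, b).
|A x B| = |A| * |B| = 49 * 24 = 1176

1176


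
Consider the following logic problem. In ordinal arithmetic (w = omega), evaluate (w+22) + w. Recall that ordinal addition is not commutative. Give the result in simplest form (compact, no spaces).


Compute (w+22) + w.
Ordinal + is associative but NOT commutative; for finite n>0, n + w = w but w + n stays w+n.
(w+22) + w = w + (22+w) = w + w = w*2 (the finite tail 22 is absorbed by the right w).
Result = w*2

w*2


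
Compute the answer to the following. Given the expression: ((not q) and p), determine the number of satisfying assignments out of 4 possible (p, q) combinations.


Check all 4 assignments:
p=0, q=0: 0
p=0, q=1: 0
p=1, q=0: 1
p=1, q=1: 0
Count of True = 1

1


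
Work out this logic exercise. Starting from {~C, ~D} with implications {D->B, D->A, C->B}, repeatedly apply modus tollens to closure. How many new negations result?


Initial negated facts: {~C, ~D}
Apply modus tollens to closure:
  (no implication fires)
Final negated: {~C, ~D}
New negations: {(none)}
Count = 0

0


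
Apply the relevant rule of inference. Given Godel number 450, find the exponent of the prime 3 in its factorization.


Factorize 450 by dividing by 3 repeatedly.
Division steps: 3 divides 450 exactly 2 time(s).
Exponent of 3 = 2

2


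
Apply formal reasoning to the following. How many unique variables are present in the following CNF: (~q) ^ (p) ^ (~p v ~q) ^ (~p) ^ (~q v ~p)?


Identify each variable that appears in the formula.
Variables found: p, q
Count = 2

2


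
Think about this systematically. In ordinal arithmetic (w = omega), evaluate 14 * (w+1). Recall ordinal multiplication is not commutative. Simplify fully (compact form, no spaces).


Compute 14 * (w+1).
Ordinal * is associative and left-distributive over +, but NOT commutative; for finite n>1, n*w = w but w*n stays w*n.
By left-distributivity: 14 * (w+1) = 14*w + 14*1 = w + 14 = w+14.
Result = w+14

w+14


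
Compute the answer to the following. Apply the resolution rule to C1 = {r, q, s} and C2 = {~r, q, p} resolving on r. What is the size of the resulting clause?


Remove r from C1 and ~r from C2.
C1 remainder: {q, s}
C2 remainder: {q, p}
Union (resolvent): {p, q, s}
Resolvent has 3 literal(s).

3


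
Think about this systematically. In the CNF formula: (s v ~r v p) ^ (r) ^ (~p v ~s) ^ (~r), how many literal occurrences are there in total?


Counting literals in each clause:
Clause 1: 3 literal(s)
Clause 2: 1 literal(s)
Clause 3: 2 literal(s)
Clause 4: 1 literal(s)
Total = 7

7


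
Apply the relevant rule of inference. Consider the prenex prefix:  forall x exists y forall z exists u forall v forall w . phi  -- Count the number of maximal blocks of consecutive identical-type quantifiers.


Quantifier-type sequence: A E A E A A  (A=forall, E=exists)
Group into maximal same-type runs:
  Ax1 | Ex1 | Ax1 | Ex1 | Ax2
Number of blocks = 5

5


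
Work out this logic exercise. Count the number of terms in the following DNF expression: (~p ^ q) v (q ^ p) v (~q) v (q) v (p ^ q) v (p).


A DNF formula is a disjunction of terms (conjunctions).
Terms are separated by v.
Counting the disjuncts: 6 terms.

6


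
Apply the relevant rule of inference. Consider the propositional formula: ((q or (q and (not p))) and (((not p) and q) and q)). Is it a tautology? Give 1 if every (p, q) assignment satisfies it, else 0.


Check all 4 assignments:
p=0, q=0: 0
p=0, q=1: 1
p=1, q=0: 0
p=1, q=1: 0
Satisfying count = 1/4.
Tautology iff count = 4: no.

0


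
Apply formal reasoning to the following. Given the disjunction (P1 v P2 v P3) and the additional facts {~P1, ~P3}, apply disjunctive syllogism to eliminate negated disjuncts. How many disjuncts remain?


Original disjuncts (3): P1, P2, P3
Negated (eliminate): ~P1, ~P3
Remaining disjuncts: P2
Count = 3 - 2 = 1

1


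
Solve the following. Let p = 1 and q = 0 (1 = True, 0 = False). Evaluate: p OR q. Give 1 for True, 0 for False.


p = 1, q = 0
Operation: p OR q
Evaluate: 1 OR 0 = 1

1


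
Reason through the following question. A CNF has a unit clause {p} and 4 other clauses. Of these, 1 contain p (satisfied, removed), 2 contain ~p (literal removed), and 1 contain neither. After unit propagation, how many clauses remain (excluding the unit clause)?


Satisfied (removed): 1
Shortened (remain): 2
Unchanged (remain): 1
Remaining = 2 + 1 = 3

3
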